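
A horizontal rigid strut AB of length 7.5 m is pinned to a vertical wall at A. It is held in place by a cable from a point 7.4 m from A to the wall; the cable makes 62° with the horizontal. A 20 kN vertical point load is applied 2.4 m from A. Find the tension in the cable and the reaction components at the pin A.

T = 7.346 kN, A_x = 3.449 kN, A_y = 13.51 kN

ΣM about A: T·sin62°·7.4 − 20·2.4 = 0 → T = 48/(7.4·0.882948) = 7.3464 ≈ 7.346 kN.
ΣF_x = 0: A_x − T·cos62° = 0 → A_x = 7.3464 × 0.469472 = 3.449 kN.
ΣF_y = 0: A_y + T·sin62° − 20 = 0 → A_y = 20 − 7.3464 × 0.882948 = 13.51 kN.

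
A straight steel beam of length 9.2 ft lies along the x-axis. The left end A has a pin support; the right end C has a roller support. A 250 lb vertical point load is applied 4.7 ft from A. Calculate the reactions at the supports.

ΣM about A: C_y·9.2 − 250·4.7 = 0 → C_y = 1175/9.2 = 127.717 ≈ 127.7 lb.
ΣF_y = 0: A_y + 127.717 − 250 = 0 → A_y = 122.3 lb.
ΣF_x = 0: no horizontal applied forces, so A_x = 0.

A_x = 0, A_y = 122.3 lb, C_y = 127.7 lb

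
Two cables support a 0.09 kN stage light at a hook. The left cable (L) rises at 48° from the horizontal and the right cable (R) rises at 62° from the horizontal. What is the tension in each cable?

T_L = 0.04496 kN, T_R = 0.06409 kN

ΣF_x = 0: −T_L·cos48° + T_R·cos62° = 0 → T_R = 1.42528·T_L.
ΣF_y = 0: T_L·sin48° + T_R·sin62° = 0.09.
Substitute: T_L·(0.743145 + 1.42528·0.882948) = 0.09 → T_L = 0.0449642 ≈ 0.04496 kN.
Then T_R = 1.42528 × 0.0449642 = 0.06409 kN.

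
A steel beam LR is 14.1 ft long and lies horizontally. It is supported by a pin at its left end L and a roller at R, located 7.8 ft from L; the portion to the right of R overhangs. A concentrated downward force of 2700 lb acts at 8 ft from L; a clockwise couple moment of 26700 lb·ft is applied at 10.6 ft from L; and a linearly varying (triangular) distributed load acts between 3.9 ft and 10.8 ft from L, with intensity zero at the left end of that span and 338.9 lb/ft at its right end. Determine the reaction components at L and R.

L_x = 0, L_y = -3597 lb, R_y = 7466 lb

Resultant of the triangular load: ½ × 338.9 × 6.9 = 1169.205 lb, acting at 8.5 ft from L (one-third of the span from the peak).
Moments about L: R_y·7.8 − 2700·8 − 26700 − (½·338.9·6.9)·8.5 = 0 → R_y = 58238.2425/7.8 = 7466.44 ≈ 7466 lb.
ΣF_y = 0: L_y + 7466.44 − 2700 − ½·338.9·6.9 = 0 → L_y = -3597 lb.
ΣF_x = 0: no horizontal applied forces, so L_x = 0.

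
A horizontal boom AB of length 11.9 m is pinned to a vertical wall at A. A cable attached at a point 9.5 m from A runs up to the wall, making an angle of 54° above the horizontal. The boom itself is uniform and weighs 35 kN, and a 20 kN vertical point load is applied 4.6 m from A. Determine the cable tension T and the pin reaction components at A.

T = 39.07 kN, A_x = 22.96 kN, A_y = 23.39 kN

ΣM about A: T·sin54°·9.5 − 35·5.95 − 20·4.6 = 0 → T = 300.25/(9.5·0.809017) = 39.0663 ≈ 39.07 kN.
ΣF_x = 0: A_x − T·cos54° = 0 → A_x = 39.0663 × 0.587785 = 22.96 kN.
ΣF_y = 0: A_y + T·sin54° − 35 − 20 = 0 → A_y = 55 − 39.0663 × 0.809017 = 23.39 kN.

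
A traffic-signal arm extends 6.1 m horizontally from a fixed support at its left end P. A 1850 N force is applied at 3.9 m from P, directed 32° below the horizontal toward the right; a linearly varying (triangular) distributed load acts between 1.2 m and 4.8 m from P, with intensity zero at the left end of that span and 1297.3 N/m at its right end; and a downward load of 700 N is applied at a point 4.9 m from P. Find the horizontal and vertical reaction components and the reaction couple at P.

Resultant of the triangular load: ½ × 1297.3 × 3.6 = 2335.14 N, acting at 3.6 m from P (one-third of the span from the peak).
ΣF_x = 0: P_x + 1850·cos32° = 0 → P_x = -1569 N.
ΣF_y = 0: P_y − 1850·sin32° − ½·1297.3·3.6 − 700 = 0 → P_y = 4015 N.
ΣM about P: M_P − 1850·sin32°·3.9 − (½·1297.3·3.6)·3.6 − 700·4.9 = 0 → M_P = 15660 N·m.

P_x = -1569 N, P_y = 4015 N, M_P = 15660 N·m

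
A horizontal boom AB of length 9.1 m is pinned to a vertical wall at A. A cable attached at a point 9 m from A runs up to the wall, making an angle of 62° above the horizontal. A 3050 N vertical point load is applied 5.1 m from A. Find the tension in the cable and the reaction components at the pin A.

T = 1957 N, A_x = 919.0 N, A_y = 1322 N

ΣM about A: T·sin62°·9 − 3050·5.1 = 0 → T = 15555/(9·0.882948) = 1957.46 ≈ 1957 N.
ΣF_x = 0: A_x − T·cos62° = 0 → A_x = 1957.46 × 0.469472 = 919.0 N.
ΣF_y = 0: A_y + T·sin62° − 3050 = 0 → A_y = 3050 − 1957.46 × 0.882948 = 1322 N.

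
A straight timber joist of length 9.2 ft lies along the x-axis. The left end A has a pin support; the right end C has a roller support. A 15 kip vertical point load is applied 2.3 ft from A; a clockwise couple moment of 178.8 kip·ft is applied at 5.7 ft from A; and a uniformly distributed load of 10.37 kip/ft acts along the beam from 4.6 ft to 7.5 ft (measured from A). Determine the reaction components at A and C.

A_x = 0, A_y = 2.112 kip, C_y = 42.96 kip

Resultant of the distributed load: 10.37 × 2.9 = 30.073 kip at 6.05 ft from A.
ΣM about A: C_y·9.2 − 15·2.3 − 178.8 − (10.37·2.9)·6.05 = 0 → C_y = 395.24165/9.2 = 42.961 ≈ 42.96 kip.
ΣF_y = 0: A_y + 42.961 − 15 − 10.37·2.9 = 0 → A_y = 2.112 kip.
ΣF_x = 0: no horizontal applied forces, so A_x = 0.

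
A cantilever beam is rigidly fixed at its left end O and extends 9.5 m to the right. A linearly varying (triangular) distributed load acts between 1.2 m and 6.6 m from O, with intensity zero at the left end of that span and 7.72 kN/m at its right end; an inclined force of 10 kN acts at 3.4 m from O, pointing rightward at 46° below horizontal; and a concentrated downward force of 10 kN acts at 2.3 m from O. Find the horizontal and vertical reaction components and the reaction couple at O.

O_x = -6.947 kN, O_y = 38.04 kN, M_O = 147.5 kN·m

Resultant of the triangular load: ½ × 7.72 × 5.4 = 20.844 kN, acting at 4.8 m from O (one-third of the span from the peak).
ΣF_x = 0: O_x + 10·cos46° = 0 → O_x = -6.947 kN.
ΣF_y = 0: O_y − ½·7.72·5.4 − 10·sin46° − 10 = 0 → O_y = 38.04 kN.
ΣM about O: M_O − (½·7.72·5.4)·4.8 − 10·sin46°·3.4 − 10·2.3 = 0 → M_O = 147.5 kN·m.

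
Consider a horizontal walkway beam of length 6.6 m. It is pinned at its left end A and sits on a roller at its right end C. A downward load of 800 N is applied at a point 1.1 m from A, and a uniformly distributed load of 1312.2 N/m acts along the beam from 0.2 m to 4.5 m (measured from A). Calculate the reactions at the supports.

Resultant of the distributed load: 1312.2 × 4.3 = 5642.46 N at 2.35 m from A.
ΣM about A: C_y·6.6 − 800·1.1 − (1312.2·4.3)·2.35 = 0 → C_y = 14139.781/6.6 = 2142.39 ≈ 2142 N.
ΣF_y = 0: A_y + 2142.39 − 800 − 1312.2·4.3 = 0 → A_y = 4300 N.
ΣF_x = 0: no horizontal applied forces, so A_x = 0.

A_x = 0, A_y = 4300 N, C_y = 2142 N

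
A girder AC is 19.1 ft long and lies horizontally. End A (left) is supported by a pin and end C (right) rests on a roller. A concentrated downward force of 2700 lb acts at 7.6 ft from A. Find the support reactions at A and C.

Moments about A: C_y·19.1 − 2700·7.6 = 0 → C_y = 20520/19.1 = 1074.35 ≈ 1074 lb.
ΣF_y = 0: A_y + 1074.35 − 2700 = 0 → A_y = 1626 lb.
ΣF_x = 0: no horizontal applied forces, so A_x = 0.

A_x = 0, A_y = 1626 lb, C_y = 1074 lb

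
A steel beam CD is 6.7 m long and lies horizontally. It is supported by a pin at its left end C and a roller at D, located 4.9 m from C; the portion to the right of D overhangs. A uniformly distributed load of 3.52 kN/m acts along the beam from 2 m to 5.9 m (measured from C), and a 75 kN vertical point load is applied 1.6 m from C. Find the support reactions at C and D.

C_x = 0, C_y = 53.17 kN, D_y = 35.56 kN

Resultant of the distributed load: 3.52 × 3.9 = 13.728 kN at 3.95 m from C.
Moments about C: D_y·4.9 − (3.52·3.9)·3.95 − 75·1.6 = 0 → D_y = 174.2256/4.9 = 35.5562 ≈ 35.56 kN.
ΣF_y = 0: C_y + 35.5562 − 3.52·3.9 − 75 = 0 → C_y = 53.17 kN.
ΣF_x = 0: no horizontal applied forces, so C_x = 0.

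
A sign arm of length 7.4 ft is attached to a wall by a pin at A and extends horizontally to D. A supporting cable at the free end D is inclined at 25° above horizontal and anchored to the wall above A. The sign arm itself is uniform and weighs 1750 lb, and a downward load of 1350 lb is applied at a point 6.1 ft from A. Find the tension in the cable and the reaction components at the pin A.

T = 4704 lb, A_x = 4263 lb, A_y = 1112 lb

ΣM about A: T·sin25°·7.4 − 1750·3.7 − 1350·6.1 = 0 → T = 14710/(7.4·0.422618) = 4703.63 ≈ 4704 lb.
ΣF_x = 0: A_x − T·cos25° = 0 → A_x = 4703.63 × 0.906308 = 4263 lb.
ΣF_y = 0: A_y + T·sin25° − 1750 − 1350 = 0 → A_y = 3100 − 4703.63 × 0.422618 = 1112 lb.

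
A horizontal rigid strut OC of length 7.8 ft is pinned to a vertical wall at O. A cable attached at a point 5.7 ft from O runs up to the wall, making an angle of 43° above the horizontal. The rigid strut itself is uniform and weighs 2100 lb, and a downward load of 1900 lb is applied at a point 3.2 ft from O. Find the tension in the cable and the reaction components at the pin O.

ΣM about O: T·sin43°·5.7 − 2100·3.9 − 1900·3.2 = 0 → T = 14270/(5.7·0.681998) = 3670.84 ≈ 3671 lb.
ΣF_x = 0: O_x − T·cos43° = 0 → O_x = 3670.84 × 0.731354 = 2685 lb.
ΣF_y = 0: O_y + T·sin43° − 2100 − 1900 = 0 → O_y = 4000 − 3670.84 × 0.681998 = 1496 lb.

T = 3671 lb, O_x = 2685 lb, O_y = 1496 lb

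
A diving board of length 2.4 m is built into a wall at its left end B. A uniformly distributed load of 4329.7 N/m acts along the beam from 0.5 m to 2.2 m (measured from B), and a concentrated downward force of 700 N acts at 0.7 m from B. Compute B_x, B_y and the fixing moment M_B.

Resultant of the distributed load: 4329.7 × 1.7 = 7360.49 N at 1.35 m from B.
ΣF_x = 0: B_x = 0.
ΣF_y = 0: B_y − 4329.7·1.7 − 700 = 0 → B_y = 8060 N.
ΣM about B: M_B − (4329.7·1.7)·1.35 − 700·0.7 = 0 → M_B = 10430 N·m.

B_x = 0, B_y = 8060 N, M_B = 10430 N·m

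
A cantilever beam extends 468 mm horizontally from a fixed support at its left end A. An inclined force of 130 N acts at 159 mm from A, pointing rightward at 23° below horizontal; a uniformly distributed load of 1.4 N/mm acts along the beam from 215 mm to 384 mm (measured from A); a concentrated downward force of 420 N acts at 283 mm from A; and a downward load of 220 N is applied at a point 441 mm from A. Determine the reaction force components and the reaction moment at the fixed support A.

A_x = -119.7 N, A_y = 927.4 N, M_A = 294800 N·mm

Resultant of the distributed load: 1.4 × 169 = 236.6 N at 299.5 mm from A.
ΣF_x = 0: A_x + 130·cos23° = 0 → A_x = -119.7 N.
ΣF_y = 0: A_y − 130·sin23° − 1.4·169 − 420 − 220 = 0 → A_y = 927.4 N.
ΣM about A: M_A − 130·sin23°·159 − (1.4·169)·299.5 − 420·283 − 220·441 = 0 → M_A = 294800 N·mm.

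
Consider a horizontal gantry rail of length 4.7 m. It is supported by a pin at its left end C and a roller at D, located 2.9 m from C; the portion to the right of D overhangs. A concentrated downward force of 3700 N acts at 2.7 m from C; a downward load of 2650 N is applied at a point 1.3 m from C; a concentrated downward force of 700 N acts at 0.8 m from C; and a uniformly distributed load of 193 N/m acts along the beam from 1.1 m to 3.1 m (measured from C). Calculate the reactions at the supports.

Resultant of the distributed load: 193 × 2 = 386 N at 2.1 m from C.
Moments about C: D_y·2.9 − 3700·2.7 − 2650·1.3 − 700·0.8 − (193·2)·2.1 = 0 → D_y = 14805.6/2.9 = 5105.38 ≈ 5105 N.
ΣF_y = 0: C_y + 5105.38 − 3700 − 2650 − 700 − 193·2 = 0 → C_y = 2331 N.
ΣF_x = 0: no horizontal applied forces, so C_x = 0.

C_x = 0, C_y = 2331 N, D_y = 5105 N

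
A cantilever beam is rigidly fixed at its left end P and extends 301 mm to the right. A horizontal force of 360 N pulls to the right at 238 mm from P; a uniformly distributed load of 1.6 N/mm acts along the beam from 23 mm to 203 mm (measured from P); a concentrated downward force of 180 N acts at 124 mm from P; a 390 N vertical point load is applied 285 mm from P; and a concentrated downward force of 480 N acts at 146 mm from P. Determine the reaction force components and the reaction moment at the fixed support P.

Resultant of the distributed load: 1.6 × 180 = 288 N at 113 mm from P.
ΣF_x = 0: P_x + 360 = 0 → P_x = -360.0 N.
ΣF_y = 0: P_y − 1.6·180 − 180 − 390 − 480 = 0 → P_y = 1338 N.
ΣM about P: M_P − (1.6·180)·113 − 180·124 − 390·285 − 480·146 = 0 → M_P = 236100 N·mm.

P_x = -360.0 N, P_y = 1338 N, M_P = 236100 N·mm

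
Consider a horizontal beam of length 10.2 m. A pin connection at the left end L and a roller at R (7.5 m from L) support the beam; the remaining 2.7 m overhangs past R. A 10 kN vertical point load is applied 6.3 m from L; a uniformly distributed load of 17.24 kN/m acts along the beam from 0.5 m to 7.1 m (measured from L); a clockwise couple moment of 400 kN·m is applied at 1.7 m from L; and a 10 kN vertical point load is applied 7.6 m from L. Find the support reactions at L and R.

L_x = 0, L_y = 4.267 kN, R_y = 129.5 kN

Resultant of the distributed load: 17.24 × 6.6 = 113.784 kN at 3.8 m from L.
Taking moments about L: R_y·7.5 − 10·6.3 − (17.24·6.6)·3.8 − 400 − 10·7.6 = 0 → R_y = 971.3792/7.5 = 129.517 ≈ 129.5 kN.
ΣF_y = 0: L_y + 129.517 − 10 − 17.24·6.6 − 10 = 0 → L_y = 4.267 kN.
ΣF_x = 0: no horizontal applied forces, so L_x = 0.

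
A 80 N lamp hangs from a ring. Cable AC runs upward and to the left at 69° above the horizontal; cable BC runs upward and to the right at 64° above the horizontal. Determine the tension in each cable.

ΣF_x = 0: −T_AC·cos69° + T_BC·cos64° = 0 → T_BC = 0.817499·T_AC.
ΣF_y = 0: T_AC·sin69° + T_BC·sin64° = 80.
Substitute: T_AC·(0.93358 + 0.817499·0.898794) = 80 → T_AC = 47.9518 ≈ 47.95 N.
Then T_BC = 0.817499 × 47.9518 = 39.20 N.

T_AC = 47.95 N, T_BC = 39.20 N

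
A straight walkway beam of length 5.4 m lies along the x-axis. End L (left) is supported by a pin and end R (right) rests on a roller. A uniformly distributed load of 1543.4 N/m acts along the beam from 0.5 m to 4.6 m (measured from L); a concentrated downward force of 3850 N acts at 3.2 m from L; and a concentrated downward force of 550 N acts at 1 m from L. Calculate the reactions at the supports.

L_x = 0, L_y = 5356 N, R_y = 5372 N

Resultant of the distributed load: 1543.4 × 4.1 = 6327.94 N at 2.55 m from L.
ΣM about L: R_y·5.4 − (1543.4·4.1)·2.55 − 3850·3.2 − 550·1 = 0 → R_y = 29006.247/5.4 = 5371.53 ≈ 5372 N.
ΣF_y = 0: L_y + 5371.53 − 1543.4·4.1 − 3850 − 550 = 0 → L_y = 5356 N.
ΣF_x = 0: no horizontal applied forces, so L_x = 0.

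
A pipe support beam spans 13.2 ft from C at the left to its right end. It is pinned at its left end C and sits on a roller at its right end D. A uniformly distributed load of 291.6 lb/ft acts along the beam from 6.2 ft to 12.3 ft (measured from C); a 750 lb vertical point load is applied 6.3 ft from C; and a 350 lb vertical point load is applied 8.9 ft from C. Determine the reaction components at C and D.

C_x = 0, C_y = 1038 lb, D_y = 1840 lb

Resultant of the distributed load: 291.6 × 6.1 = 1778.76 lb at 9.25 ft from C.
Taking moments about C: D_y·13.2 − (291.6·6.1)·9.25 − 750·6.3 − 350·8.9 = 0 → D_y = 24293.53/13.2 = 1840.42 ≈ 1840 lb.
ΣF_y = 0: C_y + 1840.42 − 291.6·6.1 − 750 − 350 = 0 → C_y = 1038 lb.
ΣF_x = 0: no horizontal applied forces, so C_x = 0.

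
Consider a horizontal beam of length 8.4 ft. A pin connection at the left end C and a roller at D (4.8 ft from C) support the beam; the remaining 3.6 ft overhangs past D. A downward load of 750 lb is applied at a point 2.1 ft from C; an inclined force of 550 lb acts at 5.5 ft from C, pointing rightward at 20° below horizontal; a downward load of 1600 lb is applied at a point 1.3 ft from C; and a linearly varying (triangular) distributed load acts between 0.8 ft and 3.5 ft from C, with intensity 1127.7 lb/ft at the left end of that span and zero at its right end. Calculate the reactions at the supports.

Resultant of the triangular load: ½ × 1127.7 × 2.7 = 1522.395 lb, acting at 1.7 ft from C (one-third of the span from the peak).
Taking moments about C: D_y·4.8 − 750·2.1 − 550·sin20°·5.5 − 1600·1.3 − (½·1127.7·2.7)·1.7 = 0 → D_y = 7277.68/4.8 = 1516.18 ≈ 1516 lb.
ΣF_y = 0: C_y + 1516.18 − 750 − 550·sin20° − 1600 − ½·1127.7·2.7 = 0 → C_y = 2544 lb.
ΣF_x = 0: C_x + 550·cos20° = 0 → C_x = -516.8 lb.

C_x = -516.8 lb, C_y = 2544 lb, D_y = 1516 lb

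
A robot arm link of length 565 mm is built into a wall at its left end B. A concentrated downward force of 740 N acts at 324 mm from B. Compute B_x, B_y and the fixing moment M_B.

ΣF_x = 0: B_x = 0.
ΣF_y = 0: B_y − 740 = 0 → B_y = 740.0 N.
ΣM about B: M_B − 740·324 = 0 → M_B = 239800 N·mm.

B_x = 0, B_y = 740.0 N, M_B = 239800 N·mm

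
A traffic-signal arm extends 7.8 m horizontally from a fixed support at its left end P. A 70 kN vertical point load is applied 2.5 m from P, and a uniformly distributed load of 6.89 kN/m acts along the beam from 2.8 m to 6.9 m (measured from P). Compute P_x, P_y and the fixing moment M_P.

P_x = 0, P_y = 98.25 kN, M_P = 312.0 kN·m

Resultant of the distributed load: 6.89 × 4.1 = 28.249 kN at 4.85 m from P.
ΣF_x = 0: P_x = 0.
ΣF_y = 0: P_y − 70 − 6.89·4.1 = 0 → P_y = 98.25 kN.
ΣM about P: M_P − 70·2.5 − (6.89·4.1)·4.85 = 0 → M_P = 312.0 kN·m.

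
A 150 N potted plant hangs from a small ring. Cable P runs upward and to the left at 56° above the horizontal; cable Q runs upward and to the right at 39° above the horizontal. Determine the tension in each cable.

T_P = 117.0 N, T_Q = 84.20 N

ΣF_x = 0: −T_P·cos56° + T_Q·cos39° = 0 → T_Q = 0.719547·T_P.
ΣF_y = 0: T_P·sin56° + T_Q·sin39° = 150.
Substitute: T_P·(0.829038 + 0.719547·0.62932) = 150 → T_P = 117.017 ≈ 117.0 N.
Then T_Q = 0.719547 × 117.017 = 84.20 N.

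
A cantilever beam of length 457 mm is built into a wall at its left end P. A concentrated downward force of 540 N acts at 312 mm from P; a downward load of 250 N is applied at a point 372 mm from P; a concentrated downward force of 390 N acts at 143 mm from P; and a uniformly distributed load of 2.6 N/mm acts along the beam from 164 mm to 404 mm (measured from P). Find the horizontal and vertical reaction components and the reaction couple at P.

Resultant of the distributed load: 2.6 × 240 = 624 N at 284 mm from P.
ΣF_x = 0: P_x = 0.
ΣF_y = 0: P_y − 540 − 250 − 390 − 2.6·240 = 0 → P_y = 1804 N.
ΣM about P: M_P − 540·312 − 250·372 − 390·143 − (2.6·240)·284 = 0 → M_P = 494500 N·mm.

P_x = 0, P_y = 1804 N, M_P = 494500 N·mm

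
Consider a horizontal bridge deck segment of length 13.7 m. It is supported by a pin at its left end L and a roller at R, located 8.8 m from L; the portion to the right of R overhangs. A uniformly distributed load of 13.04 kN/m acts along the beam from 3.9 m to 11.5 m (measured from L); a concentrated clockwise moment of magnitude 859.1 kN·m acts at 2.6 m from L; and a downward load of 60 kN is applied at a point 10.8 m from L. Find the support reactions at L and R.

Resultant of the distributed load: 13.04 × 7.6 = 99.104 kN at 7.7 m from L.
Moments about L: R_y·8.8 − (13.04·7.6)·7.7 − 859.1 − 60·10.8 = 0 → R_y = 2270.2008/8.8 = 257.977 ≈ 258.0 kN.
ΣF_y = 0: L_y + 257.977 − 13.04·7.6 − 60 = 0 → L_y = -98.87 kN.
ΣF_x = 0: no horizontal applied forces, so L_x = 0.

L_x = 0, L_y = -98.87 kN, R_y = 258.0 kN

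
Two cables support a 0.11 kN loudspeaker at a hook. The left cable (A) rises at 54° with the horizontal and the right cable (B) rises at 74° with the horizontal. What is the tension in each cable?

T_A = 0.03848 kN, T_B = 0.08205 kN

ΣF_x = 0: −T_A·cos54° + T_B·cos74° = 0 → T_B = 2.13246·T_A.
ΣF_y = 0: T_A·sin54° + T_B·sin74° = 0.11.
Substitute: T_A·(0.809017 + 2.13246·0.961262) = 0.11 → T_A = 0.0384767 ≈ 0.03848 kN.
Then T_B = 2.13246 × 0.0384767 = 0.08205 kN.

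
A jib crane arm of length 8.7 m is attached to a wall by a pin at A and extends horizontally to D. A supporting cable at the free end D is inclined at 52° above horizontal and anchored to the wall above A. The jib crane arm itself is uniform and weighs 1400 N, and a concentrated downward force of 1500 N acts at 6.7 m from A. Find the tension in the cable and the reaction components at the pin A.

ΣM about A: T·sin52°·8.7 − 1400·4.35 − 1500·6.7 = 0 → T = 16140/(8.7·0.788011) = 2354.25 ≈ 2354 N.
ΣF_x = 0: A_x − T·cos52° = 0 → A_x = 2354.25 × 0.615661 = 1449 N.
ΣF_y = 0: A_y + T·sin52° − 1400 − 1500 = 0 → A_y = 2900 − 2354.25 × 0.788011 = 1045 N.

T = 2354 N, A_x = 1449 N, A_y = 1045 N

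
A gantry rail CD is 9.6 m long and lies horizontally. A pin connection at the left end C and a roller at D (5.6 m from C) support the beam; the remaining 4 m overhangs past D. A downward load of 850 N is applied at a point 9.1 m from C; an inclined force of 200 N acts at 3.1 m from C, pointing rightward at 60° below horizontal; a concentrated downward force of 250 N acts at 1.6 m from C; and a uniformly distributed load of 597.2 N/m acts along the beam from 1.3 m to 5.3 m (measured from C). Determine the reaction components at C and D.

Resultant of the distributed load: 597.2 × 4 = 2388.8 N at 3.3 m from C.
Taking moments about C: D_y·5.6 − 850·9.1 − 200·sin60°·3.1 − 250·1.6 − (597.2·4)·3.3 = 0 → D_y = 16555/5.6 = 2956.25 ≈ 2956 N.
ΣF_y = 0: C_y + 2956.25 − 850 − 200·sin60° − 250 − 597.2·4 = 0 → C_y = 705.8 N.
ΣF_x = 0: C_x + 200·cos60° = 0 → C_x = -100.0 N.

C_x = -100.0 N, C_y = 705.8 N, D_y = 2956 N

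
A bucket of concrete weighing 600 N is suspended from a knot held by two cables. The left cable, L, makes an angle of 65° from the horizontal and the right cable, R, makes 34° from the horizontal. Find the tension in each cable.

ΣF_x = 0: −T_L·cos65° + T_R·cos34° = 0 → T_R = 0.50977·T_L.
ΣF_y = 0: T_L·sin65° + T_R·sin34° = 600.
Substitute: T_L·(0.906308 + 0.50977·0.559193) = 600 → T_L = 503.623 ≈ 503.6 N.
Then T_R = 0.50977 × 503.623 = 256.7 N.

T_L = 503.6 N, T_R = 256.7 N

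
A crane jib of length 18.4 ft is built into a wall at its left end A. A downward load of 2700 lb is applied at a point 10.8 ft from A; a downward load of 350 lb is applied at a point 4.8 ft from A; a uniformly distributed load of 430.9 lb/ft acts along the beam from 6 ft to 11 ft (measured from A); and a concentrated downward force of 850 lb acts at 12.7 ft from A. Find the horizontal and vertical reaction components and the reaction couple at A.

Resultant of the distributed load: 430.9 × 5 = 2154.5 lb at 8.5 ft from A.
ΣF_x = 0: A_x = 0.
ΣF_y = 0: A_y − 2700 − 350 − 430.9·5 − 850 = 0 → A_y = 6054 lb.
ΣM about A: M_A − 2700·10.8 − 350·4.8 − (430.9·5)·8.5 − 850·12.7 = 0 → M_A = 59950 lb·ft.

A_x = 0, A_y = 6054 lb, M_A = 59950 lb·ft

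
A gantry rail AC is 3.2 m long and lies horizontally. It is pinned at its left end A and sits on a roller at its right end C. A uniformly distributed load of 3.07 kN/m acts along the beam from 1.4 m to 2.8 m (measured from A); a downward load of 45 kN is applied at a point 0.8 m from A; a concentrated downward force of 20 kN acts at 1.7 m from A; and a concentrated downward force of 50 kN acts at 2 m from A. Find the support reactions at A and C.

A_x = 0, A_y = 63.35 kN, C_y = 55.95 kN

Resultant of the distributed load: 3.07 × 1.4 = 4.298 kN at 2.1 m from A.
Moments about A: C_y·3.2 − (3.07·1.4)·2.1 − 45·0.8 − 20·1.7 − 50·2 = 0 → C_y = 179.0258/3.2 = 55.9456 ≈ 55.95 kN.
ΣF_y = 0: A_y + 55.9456 − 3.07·1.4 − 45 − 20 − 50 = 0 → A_y = 63.35 kN.
ΣF_x = 0: no horizontal applied forces, so A_x = 0.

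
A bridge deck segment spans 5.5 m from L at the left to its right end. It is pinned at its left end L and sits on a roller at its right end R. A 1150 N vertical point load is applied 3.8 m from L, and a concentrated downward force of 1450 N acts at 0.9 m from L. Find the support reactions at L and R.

L_x = 0, L_y = 1568 N, R_y = 1032 N

Moments about L: R_y·5.5 − 1150·3.8 − 1450·0.9 = 0 → R_y = 5675/5.5 = 1031.82 ≈ 1032 N.
ΣF_y = 0: L_y + 1031.82 − 1150 − 1450 = 0 → L_y = 1568 N.
ΣF_x = 0: no horizontal applied forces, so L_x = 0.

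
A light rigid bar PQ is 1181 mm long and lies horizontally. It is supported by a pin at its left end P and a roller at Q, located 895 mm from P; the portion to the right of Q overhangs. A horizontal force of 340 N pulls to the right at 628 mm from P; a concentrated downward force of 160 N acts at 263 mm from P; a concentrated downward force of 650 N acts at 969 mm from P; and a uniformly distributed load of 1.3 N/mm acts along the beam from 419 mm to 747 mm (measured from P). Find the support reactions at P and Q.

Resultant of the distributed load: 1.3 × 328 = 426.4 N at 583 mm from P.
Taking moments about P: Q_y·895 − 160·263 − 650·969 − (1.3·328)·583 = 0 → Q_y = 920521.2/895 = 1028.52 ≈ 1029 N.
ΣF_y = 0: P_y + 1028.52 − 160 − 650 − 1.3·328 = 0 → P_y = 207.9 N.
ΣF_x = 0: P_x + 340 = 0 → P_x = -340.0 N.

P_x = -340.0 N, P_y = 207.9 N, Q_y = 1029 N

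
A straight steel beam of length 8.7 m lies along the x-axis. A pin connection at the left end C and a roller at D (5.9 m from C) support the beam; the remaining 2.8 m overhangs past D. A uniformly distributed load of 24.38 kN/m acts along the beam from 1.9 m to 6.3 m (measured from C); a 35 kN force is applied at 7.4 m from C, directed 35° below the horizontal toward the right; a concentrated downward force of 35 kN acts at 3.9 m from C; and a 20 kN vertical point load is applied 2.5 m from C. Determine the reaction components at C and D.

Resultant of the distributed load: 24.38 × 4.4 = 107.272 kN at 4.1 m from C.
ΣM about C: D_y·5.9 − (24.38·4.4)·4.1 − 35·sin35°·7.4 − 35·3.9 − 20·2.5 = 0 → D_y = 774.871/5.9 = 131.334 ≈ 131.3 kN.
ΣF_y = 0: C_y + 131.334 − 24.38·4.4 − 35·sin35° − 35 − 20 = 0 → C_y = 51.01 kN.
ΣF_x = 0: C_x + 35·cos35° = 0 → C_x = -28.67 kN.

C_x = -28.67 kN, C_y = 51.01 kN, D_y = 131.3 kN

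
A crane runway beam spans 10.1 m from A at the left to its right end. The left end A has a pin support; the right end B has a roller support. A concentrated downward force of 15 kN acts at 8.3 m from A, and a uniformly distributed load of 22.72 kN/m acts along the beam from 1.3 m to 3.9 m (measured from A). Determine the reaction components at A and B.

Resultant of the distributed load: 22.72 × 2.6 = 59.072 kN at 2.6 m from A.
ΣM about A: B_y·10.1 − 15·8.3 − (22.72·2.6)·2.6 = 0 → B_y = 278.0872/10.1 = 27.5334 ≈ 27.53 kN.
ΣF_y = 0: A_y + 27.5334 − 15 − 22.72·2.6 = 0 → A_y = 46.54 kN.
ΣF_x = 0: no horizontal applied forces, so A_x = 0.

A_x = 0, A_y = 46.54 kN, B_y = 27.53 kN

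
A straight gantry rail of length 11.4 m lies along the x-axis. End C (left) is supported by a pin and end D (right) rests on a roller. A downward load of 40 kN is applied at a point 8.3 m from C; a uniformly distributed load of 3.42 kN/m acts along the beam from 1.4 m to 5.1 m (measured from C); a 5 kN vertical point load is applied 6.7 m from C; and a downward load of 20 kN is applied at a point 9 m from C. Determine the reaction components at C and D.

Resultant of the distributed load: 3.42 × 3.7 = 12.654 kN at 3.25 m from C.
Taking moments about C: D_y·11.4 − 40·8.3 − (3.42·3.7)·3.25 − 5·6.7 − 20·9 = 0 → D_y = 586.6255/11.4 = 51.4584 ≈ 51.46 kN.
ΣF_y = 0: C_y + 51.4584 − 40 − 3.42·3.7 − 5 − 20 = 0 → C_y = 26.20 kN.
ΣF_x = 0: no horizontal applied forces, so C_x = 0.

C_x = 0, C_y = 26.20 kN, D_y = 51.46 kN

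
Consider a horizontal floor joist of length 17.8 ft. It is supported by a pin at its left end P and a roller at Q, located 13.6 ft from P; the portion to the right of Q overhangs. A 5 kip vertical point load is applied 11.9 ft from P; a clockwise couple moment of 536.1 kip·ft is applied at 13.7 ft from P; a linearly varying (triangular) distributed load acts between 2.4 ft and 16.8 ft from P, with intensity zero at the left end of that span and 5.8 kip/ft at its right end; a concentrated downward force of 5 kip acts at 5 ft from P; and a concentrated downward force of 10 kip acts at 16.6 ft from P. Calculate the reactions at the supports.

P_x = 0, P_y = -32.93 kip, Q_y = 94.69 kip

Resultant of the triangular load: ½ × 5.8 × 14.4 = 41.76 kip, acting at 12 ft from P (one-third of the span from the peak).
ΣM about P: Q_y·13.6 − 5·11.9 − 536.1 − (½·5.8·14.4)·12 − 5·5 − 10·16.6 = 0 → Q_y = 1287.72/13.6 = 94.6853 ≈ 94.69 kip.
ΣF_y = 0: P_y + 94.6853 − 5 − ½·5.8·14.4 − 5 − 10 = 0 → P_y = -32.93 kip.
ΣF_x = 0: no horizontal applied forces, so P_x = 0.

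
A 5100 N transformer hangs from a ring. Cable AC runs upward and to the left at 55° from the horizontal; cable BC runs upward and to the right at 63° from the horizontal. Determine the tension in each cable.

ΣF_x = 0: −T_AC·cos55° + T_BC·cos63° = 0 → T_BC = 1.26341·T_AC.
ΣF_y = 0: T_AC·sin55° + T_BC·sin63° = 5100.
Substitute: T_AC·(0.819152 + 1.26341·0.891007) = 5100 → T_AC = 2622.3 ≈ 2622 N.
Then T_BC = 1.26341 × 2622.3 = 3313 N.

T_AC = 2622 N, T_BC = 3313 N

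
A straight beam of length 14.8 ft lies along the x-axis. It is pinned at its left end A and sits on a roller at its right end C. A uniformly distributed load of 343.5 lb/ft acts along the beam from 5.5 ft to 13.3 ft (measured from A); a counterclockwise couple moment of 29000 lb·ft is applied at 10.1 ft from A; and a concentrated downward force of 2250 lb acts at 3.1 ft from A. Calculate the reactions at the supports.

Resultant of the distributed load: 343.5 × 7.8 = 2679.3 lb at 9.4 ft from A.
ΣM about A: C_y·14.8 − (343.5·7.8)·9.4 + 29000 − 2250·3.1 = 0 → C_y = 3160.42/14.8 = 213.542 ≈ 213.5 lb.
ΣF_y = 0: A_y + 213.542 − 343.5·7.8 − 2250 = 0 → A_y = 4716 lb.
ΣF_x = 0: no horizontal applied forces, so A_x = 0.

A_x = 0, A_y = 4716 lb, C_y = 213.5 lb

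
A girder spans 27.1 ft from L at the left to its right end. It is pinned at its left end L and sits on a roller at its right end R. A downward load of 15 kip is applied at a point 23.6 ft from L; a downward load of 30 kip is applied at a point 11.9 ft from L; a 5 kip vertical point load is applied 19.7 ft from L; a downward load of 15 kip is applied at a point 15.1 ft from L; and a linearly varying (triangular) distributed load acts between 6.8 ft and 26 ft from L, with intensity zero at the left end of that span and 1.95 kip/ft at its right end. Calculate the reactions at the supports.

L_x = 0, L_y = 31.95 kip, R_y = 51.77 kip

Resultant of the triangular load: ½ × 1.95 × 19.2 = 18.72 kip, acting at 19.6 ft from L (one-third of the span from the peak).
Taking moments about L: R_y·27.1 − 15·23.6 − 30·11.9 − 5·19.7 − 15·15.1 − (½·1.95·19.2)·19.6 = 0 → R_y = 1402.912/27.1 = 51.768 ≈ 51.77 kip.
ΣF_y = 0: L_y + 51.768 − 15 − 30 − 5 − 15 − ½·1.95·19.2 = 0 → L_y = 31.95 kip.
ΣF_x = 0: no horizontal applied forces, so L_x = 0.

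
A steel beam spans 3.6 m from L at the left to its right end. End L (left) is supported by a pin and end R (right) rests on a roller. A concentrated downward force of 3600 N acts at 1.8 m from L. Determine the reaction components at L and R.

Taking moments about L: R_y·3.6 − 3600·1.8 = 0 → R_y = 6480/3.6 = 1800 N.
ΣF_y = 0: L_y + 1800 − 3600 = 0 → L_y = 1800 N.
ΣF_x = 0: no horizontal applied forces, so L_x = 0.

L_x = 0, L_y = 1800 N, R_y = 1800 N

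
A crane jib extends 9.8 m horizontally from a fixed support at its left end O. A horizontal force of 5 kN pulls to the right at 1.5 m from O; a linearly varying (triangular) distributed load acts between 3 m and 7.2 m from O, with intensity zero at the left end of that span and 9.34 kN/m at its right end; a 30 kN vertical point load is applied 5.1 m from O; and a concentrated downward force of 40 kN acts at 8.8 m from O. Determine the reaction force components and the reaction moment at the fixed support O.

O_x = -5.000 kN, O_y = 89.61 kN, M_O = 618.8 kN·m

Resultant of the triangular load: ½ × 9.34 × 4.2 = 19.614 kN, acting at 5.8 m from O (one-third of the span from the peak).
ΣF_x = 0: O_x + 5 = 0 → O_x = -5.000 kN.
ΣF_y = 0: O_y − ½·9.34·4.2 − 30 − 40 = 0 → O_y = 89.61 kN.
ΣM about O: M_O − (½·9.34·4.2)·5.8 − 30·5.1 − 40·8.8 = 0 → M_O = 618.8 kN·m.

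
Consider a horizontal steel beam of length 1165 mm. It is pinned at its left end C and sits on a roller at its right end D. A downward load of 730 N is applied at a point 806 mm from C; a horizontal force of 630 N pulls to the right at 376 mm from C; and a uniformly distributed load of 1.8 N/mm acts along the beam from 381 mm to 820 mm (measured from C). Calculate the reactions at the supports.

C_x = -630.0 N, C_y = 607.8 N, D_y = 912.4 N

Resultant of the distributed load: 1.8 × 439 = 790.2 N at 600.5 mm from C.
Moments about C: D_y·1165 − 730·806 − (1.8·439)·600.5 = 0 → D_y = 1062895.1/1165 = 912.356 ≈ 912.4 N.
ΣF_y = 0: C_y + 912.356 − 730 − 1.8·439 = 0 → C_y = 607.8 N.
ΣF_x = 0: C_x + 630 = 0 → C_x = -630.0 N.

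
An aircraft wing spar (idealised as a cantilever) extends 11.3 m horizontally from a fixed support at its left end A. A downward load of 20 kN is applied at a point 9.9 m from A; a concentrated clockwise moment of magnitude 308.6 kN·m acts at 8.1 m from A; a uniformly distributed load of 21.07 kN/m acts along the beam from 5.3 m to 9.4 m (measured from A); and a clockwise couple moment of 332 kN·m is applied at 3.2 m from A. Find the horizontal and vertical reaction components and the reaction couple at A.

A_x = 0, A_y = 106.4 kN, M_A = 1474 kN·m

Resultant of the distributed load: 21.07 × 4.1 = 86.387 kN at 7.35 m from A.
ΣF_x = 0: A_x = 0.
ΣF_y = 0: A_y − 20 − 21.07·4.1 = 0 → A_y = 106.4 kN.
ΣM about A: M_A − 20·9.9 − 308.6 − (21.07·4.1)·7.35 − 332 = 0 → M_A = 1474 kN·m.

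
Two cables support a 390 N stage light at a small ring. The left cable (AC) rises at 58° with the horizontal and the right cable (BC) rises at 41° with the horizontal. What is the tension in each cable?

ΣF_x = 0: −T_AC·cos58° + T_BC·cos41° = 0 → T_BC = 0.70215·T_AC.
ΣF_y = 0: T_AC·sin58° + T_BC·sin41° = 390.
Substitute: T_AC·(0.848048 + 0.70215·0.656059) = 390 → T_AC = 298.006 ≈ 298.0 N.
Then T_BC = 0.70215 × 298.006 = 209.2 N.

T_AC = 298.0 N, T_BC = 209.2 N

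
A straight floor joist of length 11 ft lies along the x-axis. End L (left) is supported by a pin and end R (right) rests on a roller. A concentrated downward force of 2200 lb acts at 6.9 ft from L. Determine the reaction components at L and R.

Moments about L: R_y·11 − 2200·6.9 = 0 → R_y = 15180/11 = 1380 lb.
ΣF_y = 0: L_y + 1380 − 2200 = 0 → L_y = 820.0 lb.
ΣF_x = 0: no horizontal applied forces, so L_x = 0.

L_x = 0, L_y = 820.0 lb, R_y = 1380 lb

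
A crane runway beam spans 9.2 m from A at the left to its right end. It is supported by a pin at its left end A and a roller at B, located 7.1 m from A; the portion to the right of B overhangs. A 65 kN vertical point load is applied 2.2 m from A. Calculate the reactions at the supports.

A_x = 0, A_y = 44.86 kN, B_y = 20.14 kN

Moments about A: B_y·7.1 − 65·2.2 = 0 → B_y = 143/7.1 = 20.1408 ≈ 20.14 kN.
ΣF_y = 0: A_y + 20.1408 − 65 = 0 → A_y = 44.86 kN.
ΣF_x = 0: no horizontal applied forces, so A_x = 0.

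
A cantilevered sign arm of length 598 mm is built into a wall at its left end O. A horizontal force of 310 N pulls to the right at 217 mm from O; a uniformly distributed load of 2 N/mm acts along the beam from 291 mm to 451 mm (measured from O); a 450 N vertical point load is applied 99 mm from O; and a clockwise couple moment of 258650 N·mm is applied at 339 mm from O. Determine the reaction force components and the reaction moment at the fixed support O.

Resultant of the distributed load: 2 × 160 = 320 N at 371 mm from O.
ΣF_x = 0: O_x + 310 = 0 → O_x = -310.0 N.
ΣF_y = 0: O_y − 2·160 − 450 = 0 → O_y = 770.0 N.
ΣM about O: M_O − (2·160)·371 − 450·99 − 258650 = 0 → M_O = 421900 N·mm.

O_x = -310.0 N, O_y = 770.0 N, M_O = 421900 N·mm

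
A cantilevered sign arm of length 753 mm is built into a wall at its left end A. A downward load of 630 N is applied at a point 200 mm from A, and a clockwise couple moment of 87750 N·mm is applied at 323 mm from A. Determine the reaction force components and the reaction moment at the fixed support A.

ΣF_x = 0: A_x = 0.
ΣF_y = 0: A_y − 630 = 0 → A_y = 630.0 N.
ΣM about A: M_A − 630·200 − 87750 = 0 → M_A = 213800 N·mm.

A_x = 0, A_y = 630.0 N, M_A = 213800 N·mm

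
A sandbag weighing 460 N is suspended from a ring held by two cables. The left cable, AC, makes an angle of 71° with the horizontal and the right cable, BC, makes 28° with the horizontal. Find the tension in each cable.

T_AC = 411.2 N, T_BC = 151.6 N

ΣF_x = 0: −T_AC·cos71° + T_BC·cos28° = 0 → T_BC = 0.368729·T_AC.
ΣF_y = 0: T_AC·sin71° + T_BC·sin28° = 460.
Substitute: T_AC·(0.945519 + 0.368729·0.469472) = 460 → T_AC = 411.218 ≈ 411.2 N.
Then T_BC = 0.368729 × 411.218 = 151.6 N.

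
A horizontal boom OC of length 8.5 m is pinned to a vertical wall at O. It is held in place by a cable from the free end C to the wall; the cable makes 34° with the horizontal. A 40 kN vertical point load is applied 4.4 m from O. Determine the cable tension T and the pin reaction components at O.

ΣM about O: T·sin34°·8.5 − 40·4.4 = 0 → T = 176/(8.5·0.559193) = 37.0282 ≈ 37.03 kN.
ΣF_x = 0: O_x − T·cos34° = 0 → O_x = 37.0282 × 0.829038 = 30.70 kN.
ΣF_y = 0: O_y + T·sin34° − 40 = 0 → O_y = 40 − 37.0282 × 0.559193 = 19.29 kN.

T = 37.03 kN, O_x = 30.70 kN, O_y = 19.29 kN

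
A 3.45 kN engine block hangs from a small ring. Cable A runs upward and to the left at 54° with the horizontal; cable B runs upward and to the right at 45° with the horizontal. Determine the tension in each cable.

T_A = 2.470 kN, T_B = 2.053 kN

ΣF_x = 0: −T_A·cos54° + T_B·cos45° = 0 → T_B = 0.831254·T_A.
ΣF_y = 0: T_A·sin54° + T_B·sin45° = 3.45.
Substitute: T_A·(0.809017 + 0.831254·0.707107) = 3.45 → T_A = 2.46993 ≈ 2.470 kN.
Then T_B = 0.831254 × 2.46993 = 2.053 kN.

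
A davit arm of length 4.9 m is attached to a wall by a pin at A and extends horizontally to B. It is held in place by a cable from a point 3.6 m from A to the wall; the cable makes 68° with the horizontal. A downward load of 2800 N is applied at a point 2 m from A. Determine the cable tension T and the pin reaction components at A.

T = 1678 N, A_x = 628.5 N, A_y = 1244 N

ΣM about A: T·sin68°·3.6 − 2800·2 = 0 → T = 5600/(3.6·0.927184) = 1677.72 ≈ 1678 N.
ΣF_x = 0: A_x − T·cos68° = 0 → A_x = 1677.72 × 0.374607 = 628.5 N.
ΣF_y = 0: A_y + T·sin68° − 2800 = 0 → A_y = 2800 − 1677.72 × 0.927184 = 1244 N.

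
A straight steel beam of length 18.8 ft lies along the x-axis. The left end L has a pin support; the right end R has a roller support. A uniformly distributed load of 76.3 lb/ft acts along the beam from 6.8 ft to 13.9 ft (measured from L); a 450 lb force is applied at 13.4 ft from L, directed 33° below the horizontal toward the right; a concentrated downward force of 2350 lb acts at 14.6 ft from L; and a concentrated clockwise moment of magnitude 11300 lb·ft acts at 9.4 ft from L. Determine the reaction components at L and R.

Resultant of the distributed load: 76.3 × 7.1 = 541.73 lb at 10.35 ft from L.
Taking moments about L: R_y·18.8 − (76.3·7.1)·10.35 − 450·sin33°·13.4 − 2350·14.6 − 11300 = 0 → R_y = 54501.1/18.8 = 2898.99 ≈ 2899 lb.
ΣF_y = 0: L_y + 2898.99 − 76.3·7.1 − 450·sin33° − 2350 = 0 → L_y = 237.8 lb.
ΣF_x = 0: L_x + 450·cos33° = 0 → L_x = -377.4 lb.

L_x = -377.4 lb, L_y = 237.8 lb, R_y = 2899 lb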